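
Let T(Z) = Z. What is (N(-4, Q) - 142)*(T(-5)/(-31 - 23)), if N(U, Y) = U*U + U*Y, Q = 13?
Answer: -445/27 ≈ -16.481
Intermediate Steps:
N(U, Y) = U² + U*Y
(N(-4, Q) - 142)*(T(-5)/(-31 - 23)) = (-4*(-4 + 13) - 142)*(-5/(-31 - 23)) = (-4*9 - 142)*(-5/(-54)) = (-36 - 142)*(-5*(-1/54)) = -178*5/54 = -445/27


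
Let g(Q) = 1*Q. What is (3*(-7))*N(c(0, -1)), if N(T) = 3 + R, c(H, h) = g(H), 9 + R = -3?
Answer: 189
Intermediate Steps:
R = -12 (R = -9 - 3 = -12)
g(Q) = Q
c(H, h) = H
N(T) = -9 (N(T) = 3 - 12 = -9)
(3*(-7))*N(c(0, -1)) = (3*(-7))*(-9) = -21*(-9) = 189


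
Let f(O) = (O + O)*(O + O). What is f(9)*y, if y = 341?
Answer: 110484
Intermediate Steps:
f(O) = 4*O² (f(O) = (2*O)*(2*O) = 4*O²)
f(9)*y = (4*9²)*341 = (4*81)*341 = 324*341 = 110484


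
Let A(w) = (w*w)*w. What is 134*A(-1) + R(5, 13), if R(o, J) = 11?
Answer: -123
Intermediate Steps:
A(w) = w³ (A(w) = w²*w = w³)
134*A(-1) + R(5, 13) = 134*(-1)³ + 11 = 134*(-1) + 11 = -134 + 11 = -123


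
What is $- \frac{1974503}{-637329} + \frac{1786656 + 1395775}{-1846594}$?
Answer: $\frac{1617849825983}{1176887907426} \approx 1.3747$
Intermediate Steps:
$- \frac{1974503}{-637329} + \frac{1786656 + 1395775}{-1846594} = \left(-1974503\right) \left(- \frac{1}{637329}\right) + 3182431 \left(- \frac{1}{1846594}\right) = \frac{1974503}{637329} - \frac{3182431}{1846594} = \frac{1617849825983}{1176887907426}$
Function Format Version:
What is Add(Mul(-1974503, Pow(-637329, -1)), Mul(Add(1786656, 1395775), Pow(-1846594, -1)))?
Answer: Rational(1617849825983, 1176887907426) ≈ 1.3747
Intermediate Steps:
Add(Mul(-1974503, Pow(-637329, -1)), Mul(Add(1786656, 1395775), Pow(-1846594, -1))) = Add(Mul(-1974503, Rational(-1, 637329)), Mul(3182431, Rational(-1, 1846594))) = Add(Rational(1974503, 637329), Rational(-3182431, 1846594)) = Rational(1617849825983, 1176887907426)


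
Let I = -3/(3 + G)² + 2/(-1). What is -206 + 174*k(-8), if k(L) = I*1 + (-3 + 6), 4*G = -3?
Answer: -1216/9 ≈ -135.11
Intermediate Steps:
G = -¾ (G = (¼)*(-3) = -¾ ≈ -0.75000)
I = -70/27 (I = -3/(3 - ¾)² + 2/(-1) = -3/((9/4)²) + 2*(-1) = -3/81/16 - 2 = -3*16/81 - 2 = -16/27 - 2 = -70/27 ≈ -2.5926)
k(L) = 11/27 (k(L) = -70/27*1 + (-3 + 6) = -70/27 + 3 = 11/27)
-206 + 174*k(-8) = -206 + 174*(11/27) = -206 + 638/9 = -1216/9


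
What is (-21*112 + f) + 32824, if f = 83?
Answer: 30555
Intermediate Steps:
(-21*112 + f) + 32824 = (-21*112 + 83) + 32824 = (-2352 + 83) + 32824 = -2269 + 32824 = 30555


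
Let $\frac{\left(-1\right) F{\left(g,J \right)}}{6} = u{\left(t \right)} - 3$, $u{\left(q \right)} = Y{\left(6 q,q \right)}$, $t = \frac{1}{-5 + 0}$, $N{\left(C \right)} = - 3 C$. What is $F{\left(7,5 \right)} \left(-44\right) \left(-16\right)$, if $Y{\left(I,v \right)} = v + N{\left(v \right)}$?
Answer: $\frac{54912}{5} \approx 10982.0$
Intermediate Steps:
$t = - \frac{1}{5}$ ($t = \frac{1}{-5} = - \frac{1}{5} \approx -0.2$)
$Y{\left(I,v \right)} = - 2 v$ ($Y{\left(I,v \right)} = v - 3 v = - 2 v$)
$u{\left(q \right)} = - 2 q$
$F{\left(g,J \right)} = \frac{78}{5}$ ($F{\left(g,J \right)} = - 6 \left(\left(-2\right) \left(- \frac{1}{5}\right) - 3\right) = - 6 \left(\frac{2}{5} - 3\right) = \left(-6\right) \left(- \frac{13}{5}\right) = \frac{78}{5}$)
$F{\left(7,5 \right)} \left(-44\right) \left(-16\right) = \frac{78}{5} \left(-44\right) \left(-16\right) = \left(- \frac{3432}{5}\right) \left(-16\right) = \frac{54912}{5}$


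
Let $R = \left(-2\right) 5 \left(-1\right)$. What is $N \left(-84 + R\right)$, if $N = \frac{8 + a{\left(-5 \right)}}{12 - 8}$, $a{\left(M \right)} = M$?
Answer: $- \frac{111}{2} \approx -55.5$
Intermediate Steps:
$R = 10$ ($R = \left(-10\right) \left(-1\right) = 10$)
$N = \frac{3}{4}$ ($N = \frac{8 - 5}{12 - 8} = \frac{3}{4} \approx 0.75$)
$N \left(-84 + R\right) = \frac{3 \left(-84 + 10\right)}{4} = \frac{3}{4} \left(-74\right) = - \frac{111}{2}$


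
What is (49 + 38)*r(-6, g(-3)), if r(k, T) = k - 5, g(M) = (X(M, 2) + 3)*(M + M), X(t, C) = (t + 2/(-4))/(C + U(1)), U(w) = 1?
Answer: -957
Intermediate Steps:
X(t, C) = (-½ + t)/(1 + C) (X(t, C) = (t + 2/(-4))/(C + 1) = (t + 2*(-¼))/(1 + C) = (t - ½)/(1 + C) = (-½ + t)/(1 + C))
g(M) = 2*M*(17/6 + M/3) (g(M) = ((-½ + M)/(1 + 2) + 3)*(M + M) = ((-½ + M)/3 + 3)*(2*M) = ((-⅙ + M/3) + 3)*(2*M) = (17/6 + M/3)*(2*M) = 2*M*(17/6 + M/3))
r(k, T) = -5 + k
(49 + 38)*r(-6, g(-3)) = (49 + 38)*(-5 - 6) = 87*(-11) = -957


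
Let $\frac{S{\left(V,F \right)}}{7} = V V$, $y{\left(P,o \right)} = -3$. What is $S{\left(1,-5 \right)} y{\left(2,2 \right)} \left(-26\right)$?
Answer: $546$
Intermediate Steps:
$S{\left(V,F \right)} = 7 V^{2}$ ($S{\left(V,F \right)} = 7 V V = 7 V^{2}$)
$S{\left(1,-5 \right)} y{\left(2,2 \right)} \left(-26\right) = 7 \cdot 1^{2} \left(-3\right) \left(-26\right) = 7 \cdot 1 \left(-3\right) \left(-26\right) = 7 \left(-3\right) \left(-26\right) = \left(-21\right) \left(-26\right) = 546$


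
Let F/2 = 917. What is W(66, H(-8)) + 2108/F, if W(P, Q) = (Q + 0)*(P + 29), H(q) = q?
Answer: -695866/917 ≈ -758.85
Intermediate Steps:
W(P, Q) = Q*(29 + P)
F = 1834 (F = 2*917 = 1834)
W(66, H(-8)) + 2108/F = -8*(29 + 66) + 2108/1834 = -8*95 + 2108*(1/1834) = -760 + 1054/917 = -695866/917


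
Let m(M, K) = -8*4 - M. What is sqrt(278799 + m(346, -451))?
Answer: 11*sqrt(2301) ≈ 527.66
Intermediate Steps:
m(M, K) = -32 - M
sqrt(278799 + m(346, -451)) = sqrt(278799 + (-32 - 1*346)) = sqrt(278799 + (-32 - 346)) = sqrt(278799 - 378) = sqrt(278421) = 11*sqrt(2301)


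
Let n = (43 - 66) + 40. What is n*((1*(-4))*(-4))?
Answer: 272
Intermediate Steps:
n = 17 (n = -23 + 40 = 17)
n*((1*(-4))*(-4)) = 17*((1*(-4))*(-4)) = 17*(-4*(-4)) = 17*16 = 272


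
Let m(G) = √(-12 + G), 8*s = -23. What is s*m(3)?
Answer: -69*I/8 ≈ -8.625*I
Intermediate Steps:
s = -23/8 (s = (⅛)*(-23) = -23/8 ≈ -2.8750)
s*m(3) = -23*√(-12 + 3)/8 = -69*I/8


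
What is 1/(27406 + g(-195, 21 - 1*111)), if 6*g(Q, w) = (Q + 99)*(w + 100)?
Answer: 1/27246 ≈ 3.6703e-5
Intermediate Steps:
g(Q, w) = (99 + Q)*(100 + w)/6 (g(Q, w) = ((Q + 99)*(w + 100))/6 = ((99 + Q)*(100 + w))/6 = (99 + Q)*(100 + w)/6)
1/(27406 + g(-195, 21 - 1*111)) = 1/(27406 + (1650 + 33*(21 - 1*111)/2 + (50/3)*(-195) + (⅙)*(-195)*(21 - 1*111))) = 1/(27406 + (1650 + 33*(21 - 111)/2 - 3250 + (⅙)*(-195)*(21 - 111))) = 1/(27406 + (1650 + (33/2)*(-90) - 3250 + (⅙)*(-195)*(-90))) = 1/(27406 + (1650 - 1485 - 3250 + 2925)) = 1/(27406 - 160) = 1/27246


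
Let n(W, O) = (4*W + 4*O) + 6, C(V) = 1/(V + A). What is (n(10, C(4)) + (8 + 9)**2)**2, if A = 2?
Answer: 1014049/9 ≈ 1.1267e+5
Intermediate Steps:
C(V) = 1/(2 + V) (C(V) = 1/(V + 2) = 1/(2 + V))
n(W, O) = 6 + 4*O + 4*W (n(W, O) = (4*O + 4*W) + 6 = 6 + 4*O + 4*W)
(n(10, C(4)) + (8 + 9)**2)**2 = ((6 + 4/(2 + 4) + 4*10) + (8 + 9)**2)**2 = ((6 + 4/6 + 40) + 17**2)**2 = ((6 + 4*(1/6) + 40) + 289)**2 = ((6 + 2/3 + 40) + 289)**2 = (140/3 + 289)**2 = (1007/3)**2 = 1014049/9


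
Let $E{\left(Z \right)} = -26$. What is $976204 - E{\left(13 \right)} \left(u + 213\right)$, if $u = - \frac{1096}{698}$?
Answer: $\frac{342613710}{349} \approx 9.817 \cdot 10^{5}$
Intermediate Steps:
$u = - \frac{548}{349}$ ($u = \left(-1096\right) \frac{1}{698} = - \frac{548}{349} \approx -1.5702$)
$976204 - E{\left(13 \right)} \left(u + 213\right) = 976204 - - 26 \left(- \frac{548}{349} + 213\right) = 976204 - \left(-26\right) \frac{73789}{349} = 976204 - - \frac{1918514}{349} = 976204 + \frac{1918514}{349} = \frac{342613710}{349}$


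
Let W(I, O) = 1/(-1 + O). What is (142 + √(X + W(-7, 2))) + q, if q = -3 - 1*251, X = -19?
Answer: -112 + 3*I*√2 ≈ -112.0 + 4.2426*I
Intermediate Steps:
q = -254 (q = -3 - 251 = -254)
(142 + √(X + W(-7, 2))) + q = (142 + √(-19 + 1/(-1 + 2))) - 254 = (142 + √(-19 + 1/1)) - 254 = (142 + √(-19 + 1)) - 254 = (142 + √(-18)) - 254 = (142 + 3*I*√2) - 254 = -112 + 3*I*√2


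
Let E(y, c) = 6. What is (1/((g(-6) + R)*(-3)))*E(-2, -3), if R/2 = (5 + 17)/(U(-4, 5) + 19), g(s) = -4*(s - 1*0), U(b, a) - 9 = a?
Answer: -3/38 ≈ -0.078947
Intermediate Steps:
U(b, a) = 9 + a
g(s) = -4*s (g(s) = -4*(s + 0) = -4*s)
R = 4/3 (R = 2*((5 + 17)/((9 + 5) + 19)) = 2*(22/(14 + 19)) = 2*(22/33) = 2*(22*(1/33)) = 2*(⅔) = 4/3 ≈ 1.3333)
(1/((g(-6) + R)*(-3)))*E(-2, -3) = (1/((-4*(-6) + 4/3)*(-3)))*6 = (-⅓/(24 + 4/3))*6 = (-⅓/(76/3))*6 = ((3/76)*(-⅓))*6 = -1/76*6 = -3/38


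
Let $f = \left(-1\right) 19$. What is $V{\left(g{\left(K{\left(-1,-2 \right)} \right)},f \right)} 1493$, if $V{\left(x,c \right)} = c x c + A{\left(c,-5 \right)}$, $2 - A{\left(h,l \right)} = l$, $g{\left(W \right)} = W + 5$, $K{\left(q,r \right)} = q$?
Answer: $2166343$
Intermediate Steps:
$g{\left(W \right)} = 5 + W$
$A{\left(h,l \right)} = 2 - l$
$f = -19$
$V{\left(x,c \right)} = 7 + x c^{2}$ ($V{\left(x,c \right)} = c x c + \left(2 - -5\right) = x c^{2} + \left(2 + 5\right) = x c^{2} + 7 = 7 + x c^{2}$)
$V{\left(g{\left(K{\left(-1,-2 \right)} \right)},f \right)} 1493 = \left(7 + \left(5 - 1\right) \left(-19\right)^{2}\right) 1493 = \left(7 + 4 \cdot 361\right) 1493 = \left(7 + 1444\right) 1493 = 1451 \cdot 1493 = 2166343$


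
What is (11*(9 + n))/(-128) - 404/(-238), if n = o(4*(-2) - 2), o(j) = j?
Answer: 27165/15232 ≈ 1.7834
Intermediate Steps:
n = -10 (n = 4*(-2) - 2 = -8 - 2 = -10)
(11*(9 + n))/(-128) - 404/(-238) = (11*(9 - 10))/(-128) - 404/(-238) = (11*(-1))*(-1/128) - 404*(-1/238) = -11*(-1/128) + 202/119 = 11/128 + 202/119 = 27165/15232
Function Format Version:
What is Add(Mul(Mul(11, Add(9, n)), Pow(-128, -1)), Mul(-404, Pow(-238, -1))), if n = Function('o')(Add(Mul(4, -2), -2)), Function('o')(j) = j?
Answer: Rational(27165, 15232) ≈ 1.7834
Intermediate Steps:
n = -10 (n = Add(Mul(4, -2), -2) = Add(-8, -2) = -10)
Add(Mul(Mul(11, Add(9, n)), Pow(-128, -1)), Mul(-404, Pow(-238, -1))) = Add(Mul(Mul(11, Add(9, -10)), Pow(-128, -1)), Mul(-404, Pow(-238, -1))) = Add(Mul(Mul(11, -1), Rational(-1, 128)), Mul(-404, Rational(-1, 238))) = Add(Mul(-11, Rational(-1, 128)), Rational(202, 119)) = Add(Rational(11, 128), Rational(202, 119)) = Rational(27165, 15232)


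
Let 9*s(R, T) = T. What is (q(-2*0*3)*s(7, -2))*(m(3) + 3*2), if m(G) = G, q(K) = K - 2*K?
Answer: 0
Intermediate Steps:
s(R, T) = T/9
q(K) = -K
(q(-2*0*3)*s(7, -2))*(m(3) + 3*2) = ((-(-2*0)*3)*((⅑)*(-2)))*(3 + 3*2) = (-0*3*(-2/9))*(3 + 6) = (-1*0*(-2/9))*9 = (0*(-2/9))*9 = 0*9 = 0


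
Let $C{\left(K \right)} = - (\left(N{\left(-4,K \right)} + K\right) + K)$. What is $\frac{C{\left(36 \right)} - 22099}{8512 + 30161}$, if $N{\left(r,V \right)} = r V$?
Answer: $- \frac{22027}{38673} \approx -0.56957$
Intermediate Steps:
$N{\left(r,V \right)} = V r$
$C{\left(K \right)} = 2 K$ ($C{\left(K \right)} = - (\left(K \left(-4\right) + K\right) + K) = - (\left(- 4 K + K\right) + K) = - (- 3 K + K) = - \left(-2\right) K = 2 K$)
$\frac{C{\left(36 \right)} - 22099}{8512 + 30161} = \frac{2 \cdot 36 - 22099}{8512 + 30161} = \frac{72 - 22099}{38673} = \left(-22027\right) \frac{1}{38673} = - \frac{22027}{38673}$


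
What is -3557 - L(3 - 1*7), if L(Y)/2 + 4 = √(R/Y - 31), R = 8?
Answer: -3549 - 2*I*√33 ≈ -3549.0 - 11.489*I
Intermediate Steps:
L(Y) = -8 + 2*√(-31 + 8/Y) (L(Y) = -8 + 2*√(8/Y - 31) = -8 + 2*√(-31 + 8/Y))
-3557 - L(3 - 1*7) = -3557 - (-8 + 2*√(-31 + 8/(3 - 1*7))) = -3557 - (-8 + 2*√(-31 + 8/(3 - 7))) = -3557 - (-8 + 2*√(-31 + 8/(-4))) = -3557 - (-8 + 2*√(-31 + 8*(-¼))) = -3557 - (-8 + 2*√(-31 - 2)) = -3557 - (-8 + 2*√(-33)) = -3557 - (-8 + 2*(I*√33)) = -3557 - (-8 + 2*I*√33) = -3557 + (8 - 2*I*√33) = -3549 - 2*I*√33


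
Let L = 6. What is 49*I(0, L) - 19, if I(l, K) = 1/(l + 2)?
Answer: 11/2 ≈ 5.5000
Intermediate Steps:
I(l, K) = 1/(2 + l)
49*I(0, L) - 19 = 49/(2 + 0) - 19 = 49/2 - 19 = 11/2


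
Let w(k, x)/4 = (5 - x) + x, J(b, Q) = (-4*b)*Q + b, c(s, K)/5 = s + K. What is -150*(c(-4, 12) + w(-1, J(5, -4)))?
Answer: -9000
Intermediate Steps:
c(s, K) = 5*K + 5*s (c(s, K) = 5*(s + K) = 5*(K + s) = 5*K + 5*s)
J(b, Q) = b - 4*Q*b (J(b, Q) = -4*Q*b + b = b - 4*Q*b)
w(k, x) = 20 (w(k, x) = 4*((5 - x) + x) = 4*5 = 20)
-150*(c(-4, 12) + w(-1, J(5, -4))) = -150*((5*12 + 5*(-4)) + 20) = -150*((60 - 20) + 20) = -150*(40 + 20) = -150*60 = -9000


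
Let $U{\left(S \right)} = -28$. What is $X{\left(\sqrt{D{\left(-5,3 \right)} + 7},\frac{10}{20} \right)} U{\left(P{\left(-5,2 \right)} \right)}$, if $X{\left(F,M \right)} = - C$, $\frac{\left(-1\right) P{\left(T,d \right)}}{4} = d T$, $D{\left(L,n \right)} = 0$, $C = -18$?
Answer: $-504$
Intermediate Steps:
$P{\left(T,d \right)} = - 4 T d$ ($P{\left(T,d \right)} = - 4 d T = - 4 T d$)
$X{\left(F,M \right)} = 18$ ($X{\left(F,M \right)} = \left(-1\right) \left(-18\right) = 18$)
$X{\left(\sqrt{D{\left(-5,3 \right)} + 7},\frac{10}{20} \right)} U{\left(P{\left(-5,2 \right)} \right)} = 18 \left(-28\right) = -504$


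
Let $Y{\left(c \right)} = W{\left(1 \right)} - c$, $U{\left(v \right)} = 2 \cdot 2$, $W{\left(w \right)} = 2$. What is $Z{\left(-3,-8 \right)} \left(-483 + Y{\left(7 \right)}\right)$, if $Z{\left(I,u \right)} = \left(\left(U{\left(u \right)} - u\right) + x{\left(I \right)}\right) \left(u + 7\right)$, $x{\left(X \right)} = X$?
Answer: $4392$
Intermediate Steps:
$U{\left(v \right)} = 4$
$Z{\left(I,u \right)} = \left(7 + u\right) \left(4 + I - u\right)$ ($Z{\left(I,u \right)} = \left(\left(4 - u\right) + I\right) \left(u + 7\right) = \left(4 + I - u\right) \left(7 + u\right) = \left(7 + u\right) \left(4 + I - u\right)$)
$Y{\left(c \right)} = 2 - c$
$Z{\left(-3,-8 \right)} \left(-483 + Y{\left(7 \right)}\right) = \left(28 - \left(-8\right)^{2} - -24 + 7 \left(-3\right) - -24\right) \left(-483 + \left(2 - 7\right)\right) = \left(28 - 64 + 24 - 21 + 24\right) \left(-483 + \left(2 - 7\right)\right) = \left(28 - 64 + 24 - 21 + 24\right) \left(-483 - 5\right) = \left(-9\right) \left(-488\right) = 4392$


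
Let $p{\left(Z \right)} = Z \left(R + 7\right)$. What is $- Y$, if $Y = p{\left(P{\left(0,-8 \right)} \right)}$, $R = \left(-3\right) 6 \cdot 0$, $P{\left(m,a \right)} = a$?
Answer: $56$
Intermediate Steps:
$R = 0$ ($R = \left(-18\right) 0 = 0$)
$p{\left(Z \right)} = 7 Z$ ($p{\left(Z \right)} = Z \left(0 + 7\right) = Z 7 = 7 Z$)
$Y = -56$ ($Y = 7 \left(-8\right) = -56$)
$- Y = \left(-1\right) \left(-56\right) = 56$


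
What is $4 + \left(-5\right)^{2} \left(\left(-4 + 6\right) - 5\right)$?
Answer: $-71$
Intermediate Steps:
$4 + \left(-5\right)^{2} \left(\left(-4 + 6\right) - 5\right) = 4 + 25 \left(2 - 5\right) = 4 + 25 \left(-3\right) = 4 - 75 = -71$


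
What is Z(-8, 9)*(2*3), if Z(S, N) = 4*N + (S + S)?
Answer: 120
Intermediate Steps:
Z(S, N) = 2*S + 4*N (Z(S, N) = 4*N + 2*S = 2*S + 4*N)
Z(-8, 9)*(2*3) = (2*(-8) + 4*9)*(2*3) = (-16 + 36)*6 = 20*6 = 120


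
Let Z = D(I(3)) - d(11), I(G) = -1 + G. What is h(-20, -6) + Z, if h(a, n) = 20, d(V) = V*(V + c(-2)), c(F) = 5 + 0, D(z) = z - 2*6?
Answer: -166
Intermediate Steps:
D(z) = -12 + z (D(z) = z - 12 = -12 + z)
c(F) = 5
d(V) = V*(5 + V) (d(V) = V*(V + 5) = V*(5 + V))
Z = -186 (Z = (-12 + (-1 + 3)) - 11*(5 + 11) = (-12 + 2) - 11*16 = -10 - 1*176 = -10 - 176 = -186)
h(-20, -6) + Z = 20 - 186 = -166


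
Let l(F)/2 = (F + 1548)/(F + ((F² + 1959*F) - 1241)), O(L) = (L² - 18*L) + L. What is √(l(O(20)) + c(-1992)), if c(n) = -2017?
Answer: I*√29024570322433/119959 ≈ 44.911*I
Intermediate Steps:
O(L) = L² - 17*L
l(F) = 2*(1548 + F)/(-1241 + F² + 1960*F) (l(F) = 2*((F + 1548)/(F + ((F² + 1959*F) - 1241))) = 2*((1548 + F)/(F + (-1241 + F² + 1959*F))) = 2*((1548 + F)/(-1241 + F² + 1960*F)) = 2*(1548 + F)/(-1241 + F² + 1960*F))
√(l(O(20)) + c(-1992)) = √(2*(1548 + 20*(-17 + 20))/(-1241 + (20*(-17 + 20))² + 1960*(20*(-17 + 20))) - 2017) = √(2*(1548 + 20*3)/(-1241 + (20*3)² + 1960*(20*3)) - 2017) = √(2*(1548 + 60)/(-1241 + 60² + 1960*60) - 2017) = √(2*1608/(-1241 + 3600 + 117600) - 2017) = √(2*1608/119959 - 2017) = √(2*(1/119959)*1608 - 2017) = √(3216/119959 - 2017) = √(-241954087/119959) = I*√29024570322433/119959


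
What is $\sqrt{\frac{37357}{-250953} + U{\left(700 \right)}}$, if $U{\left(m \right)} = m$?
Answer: $\frac{\sqrt{44074810895079}}{250953} \approx 26.455$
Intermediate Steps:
$\sqrt{\frac{37357}{-250953} + U{\left(700 \right)}} = \sqrt{\frac{37357}{-250953} + 700} = \sqrt{37357 \left(- \frac{1}{250953}\right) + 700} = \sqrt{- \frac{37357}{250953} + 700} = \sqrt{\frac{175629743}{250953}} = \frac{\sqrt{44074810895079}}{250953}$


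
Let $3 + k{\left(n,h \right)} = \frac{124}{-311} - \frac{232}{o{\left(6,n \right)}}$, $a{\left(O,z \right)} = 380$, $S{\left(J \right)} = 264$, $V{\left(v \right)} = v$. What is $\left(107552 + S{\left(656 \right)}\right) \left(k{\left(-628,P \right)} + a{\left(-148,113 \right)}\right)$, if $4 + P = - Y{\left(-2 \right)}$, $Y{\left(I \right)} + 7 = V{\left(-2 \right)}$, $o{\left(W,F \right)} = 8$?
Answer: $\frac{11655340864}{311} \approx 3.7477 \cdot 10^{7}$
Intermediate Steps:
$Y{\left(I \right)} = -9$ ($Y{\left(I \right)} = -7 - 2 = -9$)
$P = 5$ ($P = -4 - -9 = -4 + 9 = 5$)
$k{\left(n,h \right)} = - \frac{10076}{311}$ ($k{\left(n,h \right)} = -3 + \left(\frac{124}{-311} - \frac{232}{8}\right) = -3 + \left(124 \left(- \frac{1}{311}\right) - 29\right) = -3 - \frac{9143}{311} = - \frac{10076}{311}$)
$\left(107552 + S{\left(656 \right)}\right) \left(k{\left(-628,P \right)} + a{\left(-148,113 \right)}\right) = \left(107552 + 264\right) \left(- \frac{10076}{311} + 380\right) = 107816 \cdot \frac{108104}{311} = \frac{11655340864}{311}$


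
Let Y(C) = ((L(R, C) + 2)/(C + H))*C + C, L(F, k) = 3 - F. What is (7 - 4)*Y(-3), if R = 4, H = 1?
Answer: -9/2 ≈ -4.5000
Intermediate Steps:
Y(C) = C + C/(1 + C) (Y(C) = (((3 - 1*4) + 2)/(C + 1))*C + C = (((3 - 4) + 2)/(1 + C))*C + C = ((-1 + 2)/(1 + C))*C + C = (1/(1 + C))*C + C = C/(1 + C) + C = C + C/(1 + C))
(7 - 4)*Y(-3) = (7 - 4)*(-3*(2 - 3)/(1 - 3)) = 3*(-3*(-1)/(-2)) = 3*(-3*(-1/2)*(-1)) = 3*(-3/2) = -9/2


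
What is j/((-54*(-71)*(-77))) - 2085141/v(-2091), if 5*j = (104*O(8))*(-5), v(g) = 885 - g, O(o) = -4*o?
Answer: -102596843311/146428128 ≈ -700.66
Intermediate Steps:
j = 3328 (j = ((104*(-4*8))*(-5))/5 = ((104*(-32))*(-5))/5 = (-3328*(-5))/5 = (⅕)*16640 = 3328)
j/((-54*(-71)*(-77))) - 2085141/v(-2091) = 3328/((-54*(-71)*(-77))) - 2085141/(885 - 1*(-2091)) = 3328/((3834*(-77))) - 2085141/(885 + 2091) = 3328/(-295218) - 2085141/2976 = 3328*(-1/295218) - 2085141*1/2976 = -1664/147609 - 695047/992 = -102596843311/146428128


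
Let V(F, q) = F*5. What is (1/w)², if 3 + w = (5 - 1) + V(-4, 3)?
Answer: 1/361 ≈ 0.0027701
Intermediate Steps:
V(F, q) = 5*F
w = -19 (w = -3 + ((5 - 1) + 5*(-4)) = -3 + (4 - 20) = -3 - 16 = -19)
(1/w)² = (1/(-19))² = (-1/19)² = 1/361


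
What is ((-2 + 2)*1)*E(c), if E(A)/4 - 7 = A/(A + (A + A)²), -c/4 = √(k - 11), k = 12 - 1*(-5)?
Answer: 0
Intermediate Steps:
k = 17 (k = 12 + 5 = 17)
c = -4*√6 (c = -4*√(17 - 11) = -4*√6 ≈ -9.7980)
E(A) = 28 + 4*A/(A + 4*A²) (E(A) = 28 + 4*(A/(A + (A + A)²)) = 28 + 4*(A/(A + (2*A)²)) = 28 + 4*(A/(A + 4*A²)) = 28 + 4*A/(A + 4*A²))
((-2 + 2)*1)*E(c) = ((-2 + 2)*1)*(16*(2 + 7*(-4*√6))/(1 + 4*(-4*√6))) = (0*1)*(16*(2 - 28*√6)/(1 - 16*√6)) = 0*(16*(2 - 28*√6)/(1 - 16*√6)) = 0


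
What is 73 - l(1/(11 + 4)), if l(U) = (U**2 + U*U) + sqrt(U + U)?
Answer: 16423/225 - sqrt(30)/15 ≈ 72.626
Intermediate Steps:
l(U) = 2*U**2 + sqrt(2)*sqrt(U) (l(U) = (U**2 + U**2) + sqrt(2*U) = 2*U**2 + sqrt(2)*sqrt(U))
73 - l(1/(11 + 4)) = 73 - (2*(1/(11 + 4))**2 + sqrt(2)*sqrt(1/(11 + 4))) = 73 - (2*(1/15)**2 + sqrt(2)*sqrt(1/15)) = 73 - (2*(1/225) + sqrt(2)*(sqrt(15)/15)) = 73 - (2/225 + sqrt(30)/15) = 73 + (-2/225 - sqrt(30)/15) = 16423/225 - sqrt(30)/15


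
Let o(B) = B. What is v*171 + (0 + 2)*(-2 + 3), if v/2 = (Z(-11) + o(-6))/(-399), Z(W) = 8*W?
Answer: 578/7 ≈ 82.571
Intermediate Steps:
v = 188/399 (v = 2*((8*(-11) - 6)/(-399)) = 2*((-88 - 6)*(-1/399)) = 2*(-94*(-1/399)) = 2*(94/399) = 188/399 ≈ 0.47118)
v*171 + (0 + 2)*(-2 + 3) = (188/399)*171 + (0 + 2)*(-2 + 3) = 564/7 + 2*1 = 564/7 + 2 = 578/7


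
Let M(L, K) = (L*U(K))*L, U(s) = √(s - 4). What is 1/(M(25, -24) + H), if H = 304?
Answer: 76/2757479 - 625*I*√7/5514958 ≈ 2.7561e-5 - 0.00029984*I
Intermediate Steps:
U(s) = √(-4 + s)
M(L, K) = L²*√(-4 + K) (M(L, K) = (L*√(-4 + K))*L = L²*√(-4 + K))
1/(M(25, -24) + H) = 1/(25²*√(-4 - 24) + 304) = 1/(625*√(-28) + 304) = 1/(625*(2*I*√7) + 304) = 1/(1250*I*√7 + 304) = 1/(304 + 1250*I*√7)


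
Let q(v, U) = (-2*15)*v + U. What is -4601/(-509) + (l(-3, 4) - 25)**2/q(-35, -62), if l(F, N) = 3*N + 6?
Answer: 4570729/502892 ≈ 9.0889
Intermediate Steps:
q(v, U) = U - 30*v (q(v, U) = -30*v + U = U - 30*v)
l(F, N) = 6 + 3*N
-4601/(-509) + (l(-3, 4) - 25)**2/q(-35, -62) = -4601/(-509) + ((6 + 3*4) - 25)**2/(-62 - 30*(-35)) = -4601*(-1/509) + ((6 + 12) - 25)**2/(-62 + 1050) = 4601/509 + (18 - 25)**2/988 = 4601/509 + (-7)**2*(1/988) = 4601/509 + 49*(1/988) = 4601/509 + 49/988 = 4570729/502892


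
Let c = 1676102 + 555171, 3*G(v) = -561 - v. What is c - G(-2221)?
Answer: 6692159/3 ≈ 2.2307e+6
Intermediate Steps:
G(v) = -187 - v/3 (G(v) = (-561 - v)/3 = -187 - v/3)
c = 2231273
c - G(-2221) = 2231273 - (-187 - ⅓*(-2221)) = 2231273 - (-187 + 2221/3) = 2231273 - 1*1660/3 = 2231273 - 1660/3 = 6692159/3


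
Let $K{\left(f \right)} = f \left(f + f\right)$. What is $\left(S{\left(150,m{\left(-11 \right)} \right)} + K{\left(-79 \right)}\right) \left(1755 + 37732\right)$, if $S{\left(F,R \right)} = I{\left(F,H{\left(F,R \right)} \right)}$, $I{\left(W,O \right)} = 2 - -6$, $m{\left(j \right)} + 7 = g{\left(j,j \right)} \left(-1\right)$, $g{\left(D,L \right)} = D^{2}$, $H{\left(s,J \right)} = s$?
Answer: $493192630$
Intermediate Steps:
$m{\left(j \right)} = -7 - j^{2}$ ($m{\left(j \right)} = -7 + j^{2} \left(-1\right) = -7 - j^{2}$)
$I{\left(W,O \right)} = 8$ ($I{\left(W,O \right)} = 2 + 6 = 8$)
$S{\left(F,R \right)} = 8$
$K{\left(f \right)} = 2 f^{2}$ ($K{\left(f \right)} = f 2 f = 2 f^{2}$)
$\left(S{\left(150,m{\left(-11 \right)} \right)} + K{\left(-79 \right)}\right) \left(1755 + 37732\right) = \left(8 + 2 \left(-79\right)^{2}\right) \left(1755 + 37732\right) = \left(8 + 2 \cdot 6241\right) 39487 = \left(8 + 12482\right) 39487 = 12490 \cdot 39487 = 493192630$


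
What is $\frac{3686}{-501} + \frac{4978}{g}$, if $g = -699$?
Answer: $- \frac{563388}{38911} \approx -14.479$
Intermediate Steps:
$\frac{3686}{-501} + \frac{4978}{g} = \frac{3686}{-501} + \frac{4978}{-699} = 3686 \left(- \frac{1}{501}\right) + 4978 \left(- \frac{1}{699}\right) = - \frac{3686}{501} - \frac{4978}{699} = - \frac{563388}{38911}$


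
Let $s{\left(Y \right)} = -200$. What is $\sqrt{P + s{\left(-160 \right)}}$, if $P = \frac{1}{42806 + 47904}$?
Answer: $\frac{i \sqrt{1645660729290}}{90710} \approx 14.142 i$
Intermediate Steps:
$P = \frac{1}{90710} \approx 1.1024 \cdot 10^{-5}$
$\sqrt{P + s{\left(-160 \right)}} = \sqrt{\frac{1}{90710} - 200} = \sqrt{- \frac{18141999}{90710}} = \frac{i \sqrt{1645660729290}}{90710}$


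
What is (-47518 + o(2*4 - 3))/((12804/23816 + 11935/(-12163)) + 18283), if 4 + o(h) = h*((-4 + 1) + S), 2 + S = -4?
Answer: -3444730884634/1323995344839 ≈ -2.6018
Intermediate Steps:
S = -6 (S = -2 - 4 = -6)
o(h) = -4 - 9*h (o(h) = -4 + h*((-4 + 1) - 6) = -4 + h*(-3 - 6) = -4 + h*(-9) = -4 - 9*h)
(-47518 + o(2*4 - 3))/((12804/23816 + 11935/(-12163)) + 18283) = (-47518 + (-4 - 9*(2*4 - 3)))/((12804/23816 + 11935/(-12163)) + 18283) = (-47518 + (-4 - 9*(8 - 3)))/((12804*(1/23816) + 11935*(-1/12163)) + 18283) = (-47518 + (-4 - 9*5))/((3201/5954 - 11935/12163) + 18283) = (-47518 + (-4 - 45))/(-32127227/72418502 + 18283) = (-47518 - 49)/(1323995344839/72418502) = -47567*72418502/1323995344839 = -3444730884634/1323995344839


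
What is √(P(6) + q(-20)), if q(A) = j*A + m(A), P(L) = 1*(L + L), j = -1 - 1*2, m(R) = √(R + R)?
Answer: √(72 + 2*I*√10) ≈ 8.4934 + 0.37232*I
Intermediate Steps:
m(R) = √2*√R (m(R) = √(2*R) = √2*√R)
j = -3 (j = -1 - 2 = -3)
P(L) = 2*L (P(L) = 1*(2*L) = 2*L)
q(A) = -3*A + √2*√A
√(P(6) + q(-20)) = √(2*6 + (-3*(-20) + √2*√(-20))) = √(12 + (60 + √2*(2*I*√5))) = √(12 + (60 + 2*I*√10)) = √(72 + 2*I*√10)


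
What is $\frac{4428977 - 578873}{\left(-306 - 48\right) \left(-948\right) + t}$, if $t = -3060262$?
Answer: $- \frac{1925052}{1362335} \approx -1.4131$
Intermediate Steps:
$\frac{4428977 - 578873}{\left(-306 - 48\right) \left(-948\right) + t} = \frac{4428977 - 578873}{\left(-306 - 48\right) \left(-948\right) - 3060262} = \frac{3850104}{\left(-354\right) \left(-948\right) - 3060262} = \frac{3850104}{335592 - 3060262} = \frac{3850104}{-2724670} = 3850104 \left(- \frac{1}{2724670}\right) = - \frac{1925052}{1362335}$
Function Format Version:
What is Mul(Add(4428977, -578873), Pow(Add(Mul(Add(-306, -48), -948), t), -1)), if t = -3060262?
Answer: Rational(-1925052, 1362335) ≈ -1.4131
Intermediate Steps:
Mul(Add(4428977, -578873), Pow(Add(Mul(Add(-306, -48), -948), t), -1)) = Mul(Add(4428977, -578873), Pow(Add(Mul(Add(-306, -48), -948), -3060262), -1)) = Mul(3850104, Pow(Add(Mul(-354, -948), -3060262), -1)) = Mul(3850104, Pow(Add(335592, -3060262), -1)) = Mul(3850104, Pow(-2724670, -1)) = Mul(3850104, Rational(-1, 2724670)) = Rational(-1925052, 1362335)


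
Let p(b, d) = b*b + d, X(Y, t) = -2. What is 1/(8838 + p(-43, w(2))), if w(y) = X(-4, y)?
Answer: 1/10685 ≈ 9.3589e-5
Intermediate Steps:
w(y) = -2
p(b, d) = d + b² (p(b, d) = b² + d = d + b²)
1/(8838 + p(-43, w(2))) = 1/(8838 + (-2 + (-43)²)) = 1/(8838 + (-2 + 1849)) = 1/(8838 + 1847) = 1/10685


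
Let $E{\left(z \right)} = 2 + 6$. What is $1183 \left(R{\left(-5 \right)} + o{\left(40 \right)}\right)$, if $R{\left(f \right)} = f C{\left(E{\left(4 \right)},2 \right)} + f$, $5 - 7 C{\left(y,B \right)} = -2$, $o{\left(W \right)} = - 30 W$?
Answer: $-1431430$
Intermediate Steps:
$E{\left(z \right)} = 8$
$C{\left(y,B \right)} = 1$ ($C{\left(y,B \right)} = \frac{5}{7} - - \frac{2}{7} = \frac{5}{7} + \frac{2}{7} = 1$)
$R{\left(f \right)} = 2 f$ ($R{\left(f \right)} = f 1 + f = f + f = 2 f$)
$1183 \left(R{\left(-5 \right)} + o{\left(40 \right)}\right) = 1183 \left(2 \left(-5\right) - 1200\right) = 1183 \left(-10 - 1200\right) = 1183 \left(-1210\right) = -1431430$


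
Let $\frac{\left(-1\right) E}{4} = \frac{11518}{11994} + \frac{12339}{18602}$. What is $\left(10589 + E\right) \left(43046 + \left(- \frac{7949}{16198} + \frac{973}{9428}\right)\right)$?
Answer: $\frac{1940135487995192659816343}{4259068902081084} \approx 4.5553 \cdot 10^{8}$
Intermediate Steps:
$E = - \frac{362251802}{55778097}$ ($E = - 4 \left(\frac{11518}{11994} + \frac{12339}{18602}\right) = - 4 \left(11518 \cdot \frac{1}{11994} + 12339 \cdot \frac{1}{18602}\right) = - 4 \left(\frac{5759}{5997} + \frac{12339}{18602}\right) = \left(-4\right) \frac{181125901}{111556194} = - \frac{362251802}{55778097} \approx -6.4945$)
$\left(10589 + E\right) \left(43046 + \left(- \frac{7949}{16198} + \frac{973}{9428}\right)\right) = \left(10589 - \frac{362251802}{55778097}\right) \left(43046 + \left(- \frac{7949}{16198} + \frac{973}{9428}\right)\right) = \frac{590272017331 \left(43046 + \left(\left(-7949\right) \frac{1}{16198} + 973 \cdot \frac{1}{9428}\right)\right)}{55778097} = \frac{590272017331 \left(43046 + \left(- \frac{7949}{16198} + \frac{973}{9428}\right)\right)}{55778097} = \frac{590272017331 \left(43046 - \frac{29591259}{76357372}\right)}{55778097} = \frac{590272017331}{55778097} \cdot \frac{3286849843853}{76357372} = \frac{1940135487995192659816343}{4259068902081084}$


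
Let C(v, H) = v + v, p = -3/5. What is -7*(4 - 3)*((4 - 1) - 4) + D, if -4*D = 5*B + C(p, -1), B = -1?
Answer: 171/20 ≈ 8.5500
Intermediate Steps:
p = -3/5 (p = -3*1/5 = -3/5 ≈ -0.60000)
C(v, H) = 2*v
D = 31/20 (D = -(5*(-1) + 2*(-3/5))/4 = -(-5 - 6/5)/4 = -1/4*(-31/5) = 31/20 ≈ 1.5500)
-7*(4 - 3)*((4 - 1) - 4) + D = -7*(4 - 3)*((4 - 1) - 4) + 31/20 = -7*(3 - 4) + 31/20 = -7*(-1) + 31/20 = 7 + 31/20 = 171/20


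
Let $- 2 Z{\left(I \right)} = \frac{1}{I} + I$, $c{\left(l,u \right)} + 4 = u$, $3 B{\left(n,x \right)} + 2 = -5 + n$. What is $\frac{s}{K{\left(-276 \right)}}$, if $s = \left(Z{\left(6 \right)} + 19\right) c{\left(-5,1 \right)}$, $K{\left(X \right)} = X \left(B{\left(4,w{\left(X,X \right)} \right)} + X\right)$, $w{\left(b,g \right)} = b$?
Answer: $- \frac{191}{305808} \approx -0.00062457$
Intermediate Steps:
$B{\left(n,x \right)} = - \frac{7}{3} + \frac{n}{3}$ ($B{\left(n,x \right)} = - \frac{2}{3} + \frac{-5 + n}{3} = - \frac{2}{3} + \left(- \frac{5}{3} + \frac{n}{3}\right) = - \frac{7}{3} + \frac{n}{3}$)
$c{\left(l,u \right)} = -4 + u$
$Z{\left(I \right)} = - \frac{I}{2} - \frac{1}{2 I}$ ($Z{\left(I \right)} = - \frac{\frac{1}{I} + I}{2} = - \frac{I + \frac{1}{I}}{2} = - \frac{I}{2} - \frac{1}{2 I}$)
$K{\left(X \right)} = X \left(-1 + X\right)$ ($K{\left(X \right)} = X \left(\left(- \frac{7}{3} + \frac{1}{3} \cdot 4\right) + X\right) = X \left(\left(- \frac{7}{3} + \frac{4}{3}\right) + X\right) = X \left(-1 + X\right)$)
$s = - \frac{191}{4}$ ($s = \left(\frac{-1 - 6^{2}}{2 \cdot 6} + 19\right) \left(-4 + 1\right) = \left(\frac{1}{2} \cdot \frac{1}{6} \left(-1 - 36\right) + 19\right) \left(-3\right) = \left(\frac{1}{2} \cdot \frac{1}{6} \left(-37\right) + 19\right) \left(-3\right) = \left(- \frac{37}{12} + 19\right) \left(-3\right) = \frac{191}{12} \left(-3\right) = - \frac{191}{4} \approx -47.75$)
$\frac{s}{K{\left(-276 \right)}} = - \frac{191}{4 \left(- 276 \left(-1 - 276\right)\right)} = - \frac{191}{4 \left(\left(-276\right) \left(-277\right)\right)} = - \frac{191}{4 \cdot 76452} = \left(- \frac{191}{4}\right) \frac{1}{76452} = - \frac{191}{305808}$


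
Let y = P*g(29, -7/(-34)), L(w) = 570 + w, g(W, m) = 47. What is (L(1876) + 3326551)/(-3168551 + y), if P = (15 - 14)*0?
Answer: -3328997/3168551 ≈ -1.0506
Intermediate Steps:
P = 0 (P = 1*0 = 0)
y = 0 (y = 0*47 = 0)
(L(1876) + 3326551)/(-3168551 + y) = ((570 + 1876) + 3326551)/(-3168551 + 0) = (2446 + 3326551)/(-3168551) = 3328997*(-1/3168551) = -3328997/3168551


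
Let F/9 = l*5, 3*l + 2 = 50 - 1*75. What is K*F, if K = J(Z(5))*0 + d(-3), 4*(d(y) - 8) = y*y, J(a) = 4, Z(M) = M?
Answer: -16605/4 ≈ -4151.3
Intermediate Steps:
d(y) = 8 + y²/4 (d(y) = 8 + (y*y)/4 = 8 + y²/4)
l = -9 (l = -⅔ + (50 - 1*75)/3 = -⅔ + (50 - 75)/3 = -⅔ + (⅓)*(-25) = -⅔ - 25/3 = -9)
K = 41/4 (K = 4*0 + (8 + (¼)*(-3)²) = 0 + (8 + (¼)*9) = 0 + (8 + 9/4) = 0 + 41/4 = 41/4 ≈ 10.250)
F = -405 (F = 9*(-9*5) = 9*(-45) = -405)
K*F = (41/4)*(-405) = -16605/4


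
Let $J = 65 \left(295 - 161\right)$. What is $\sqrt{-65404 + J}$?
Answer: $i \sqrt{56694} \approx 238.1 i$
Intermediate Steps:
$J = 8710$ ($J = 65 \cdot 134 = 8710$)
$\sqrt{-65404 + J} = \sqrt{-65404 + 8710} = \sqrt{-56694} = i \sqrt{56694}$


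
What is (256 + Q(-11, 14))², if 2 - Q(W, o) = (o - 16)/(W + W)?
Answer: 8048569/121 ≈ 66517.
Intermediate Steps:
Q(W, o) = 2 - (-16 + o)/(2*W) (Q(W, o) = 2 - (o - 16)/(W + W) = 2 - (-16 + o)/(2*W))
(256 + Q(-11, 14))² = (256 + (½)*(16 - 1*14 + 4*(-11))/(-11))² = (256 + (½)*(-1/11)*(16 - 14 - 44))² = (256 + (½)*(-1/11)*(-42))² = (256 + 21/11)² = (2837/11)² = 8048569/121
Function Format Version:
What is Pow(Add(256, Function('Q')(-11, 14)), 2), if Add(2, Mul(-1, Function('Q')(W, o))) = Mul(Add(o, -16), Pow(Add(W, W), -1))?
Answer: Rational(8048569, 121) ≈ 66517.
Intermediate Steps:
Function('Q')(W, o) = Add(2, Mul(Rational(-1, 2), Pow(W, -1), Add(-16, o))) (Function('Q')(W, o) = Add(2, Mul(-1, Mul(Add(o, -16), Pow(Add(W, W), -1)))) = Add(2, Mul(-1, Mul(Add(-16, o), Pow(Mul(2, W), -1)))) = Add(2, Mul(-1, Mul(Add(-16, o), Mul(Rational(1, 2), Pow(W, -1))))) = Add(2, Mul(-1, Mul(Rational(1, 2), Pow(W, -1), Add(-16, o)))) = Add(2, Mul(Rational(-1, 2), Pow(W, -1), Add(-16, o))))
Pow(Add(256, Function('Q')(-11, 14)), 2) = Pow(Add(256, Mul(Rational(1, 2), Pow(-11, -1), Add(16, Mul(-1, 14), Mul(4, -11)))), 2) = Pow(Add(256, Mul(Rational(1, 2), Rational(-1, 11), Add(16, -14, -44))), 2) = Pow(Add(256, Mul(Rational(1, 2), Rational(-1, 11), -42)), 2) = Pow(Add(256, Rational(21, 11)), 2) = Pow(Rational(2837, 11), 2) = Rational(8048569, 121)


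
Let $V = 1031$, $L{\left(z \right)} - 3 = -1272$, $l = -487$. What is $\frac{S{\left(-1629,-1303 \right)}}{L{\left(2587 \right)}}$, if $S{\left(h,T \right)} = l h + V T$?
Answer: $\frac{550070}{1269} \approx 433.47$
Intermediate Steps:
$L{\left(z \right)} = -1269$ ($L{\left(z \right)} = 3 - 1272 = -1269$)
$S{\left(h,T \right)} = - 487 h + 1031 T$
$\frac{S{\left(-1629,-1303 \right)}}{L{\left(2587 \right)}} = \frac{\left(-487\right) \left(-1629\right) + 1031 \left(-1303\right)}{-1269} = \left(793323 - 1343393\right) \left(- \frac{1}{1269}\right) = \left(-550070\right) \left(- \frac{1}{1269}\right) = \frac{550070}{1269}$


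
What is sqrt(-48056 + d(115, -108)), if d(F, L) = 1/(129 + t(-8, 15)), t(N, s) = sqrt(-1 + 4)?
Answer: sqrt(-6199223 - 48056*sqrt(3))/sqrt(129 + sqrt(3)) ≈ 219.22*I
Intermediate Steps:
t(N, s) = sqrt(3)
d(F, L) = 1/(129 + sqrt(3))
sqrt(-48056 + d(115, -108)) = sqrt(-48056 + (43/5546 - sqrt(3)/16638)) = sqrt(-266518533/5546 - sqrt(3)/16638)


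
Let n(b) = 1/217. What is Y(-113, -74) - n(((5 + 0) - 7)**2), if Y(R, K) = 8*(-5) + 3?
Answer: -8030/217 ≈ -37.005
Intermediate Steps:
Y(R, K) = -37 (Y(R, K) = -40 + 3 = -37)
n(b) = 1/217
Y(-113, -74) - n(((5 + 0) - 7)**2) = -37 - 1*1/217 = -37 - 1/217 = -8030/217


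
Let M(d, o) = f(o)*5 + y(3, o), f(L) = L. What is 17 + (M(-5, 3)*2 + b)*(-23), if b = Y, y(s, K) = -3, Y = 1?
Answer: -558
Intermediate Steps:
b = 1
M(d, o) = -3 + 5*o (M(d, o) = o*5 - 3 = 5*o - 3 = -3 + 5*o)
17 + (M(-5, 3)*2 + b)*(-23) = 17 + ((-3 + 5*3)*2 + 1)*(-23) = 17 + ((-3 + 15)*2 + 1)*(-23) = 17 + (12*2 + 1)*(-23) = 17 + (24 + 1)*(-23) = 17 + 25*(-23) = 17 - 575 = -558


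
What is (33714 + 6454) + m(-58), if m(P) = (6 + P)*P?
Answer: 43184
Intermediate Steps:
m(P) = P*(6 + P)
(33714 + 6454) + m(-58) = (33714 + 6454) - 58*(6 - 58) = 40168 - 58*(-52) = 40168 + 3016 = 43184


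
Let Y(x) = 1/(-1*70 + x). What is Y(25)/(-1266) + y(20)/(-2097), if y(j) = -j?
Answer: 126833/13274010 ≈ 0.0095550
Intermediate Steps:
Y(x) = 1/(-70 + x)
Y(25)/(-1266) + y(20)/(-2097) = 1/((-70 + 25)*(-1266)) - 1*20/(-2097) = -1/1266/(-45) - 20*(-1/2097) = -1/45*(-1/1266) + 20/2097 = 1/56970 + 20/2097 = 126833/13274010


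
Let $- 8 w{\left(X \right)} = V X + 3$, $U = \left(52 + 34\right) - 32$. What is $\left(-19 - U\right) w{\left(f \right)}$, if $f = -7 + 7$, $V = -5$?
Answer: $\frac{219}{8} \approx 27.375$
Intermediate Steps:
$U = 54$ ($U = 86 - 32 = 54$)
$f = 0$
$w{\left(X \right)} = - \frac{3}{8} + \frac{5 X}{8}$ ($w{\left(X \right)} = - \frac{- 5 X + 3}{8} = - \frac{3 - 5 X}{8} = - \frac{3}{8} + \frac{5 X}{8}$)
$\left(-19 - U\right) w{\left(f \right)} = \left(-19 - 54\right) \left(- \frac{3}{8} + \frac{5}{8} \cdot 0\right) = \left(-19 - 54\right) \left(- \frac{3}{8} + 0\right) = \left(-73\right) \left(- \frac{3}{8}\right) = \frac{219}{8}$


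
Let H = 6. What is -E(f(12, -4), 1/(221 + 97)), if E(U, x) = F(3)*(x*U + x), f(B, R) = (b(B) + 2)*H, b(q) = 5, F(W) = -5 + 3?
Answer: 43/159 ≈ 0.27044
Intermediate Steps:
F(W) = -2
f(B, R) = 42 (f(B, R) = (5 + 2)*6 = 7*6 = 42)
E(U, x) = -2*x - 2*U*x (E(U, x) = -2*(x*U + x) = -2*(U*x + x) = -2*(x + U*x) = -2*x - 2*U*x)
-E(f(12, -4), 1/(221 + 97)) = -(-2)*(1 + 42)/(221 + 97) = -(-2)*43/318 = -1*(-43/159) = 43/159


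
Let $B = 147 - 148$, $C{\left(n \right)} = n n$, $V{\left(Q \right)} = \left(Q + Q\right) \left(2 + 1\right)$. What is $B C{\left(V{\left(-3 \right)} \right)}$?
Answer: $-324$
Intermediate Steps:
$V{\left(Q \right)} = 6 Q$ ($V{\left(Q \right)} = 2 Q 3 = 6 Q$)
$C{\left(n \right)} = n^{2}$
$B = -1$ ($B = 147 - 148 = -1$)
$B C{\left(V{\left(-3 \right)} \right)} = - \left(6 \left(-3\right)\right)^{2} = - \left(-18\right)^{2} = \left(-1\right) 324 = -324$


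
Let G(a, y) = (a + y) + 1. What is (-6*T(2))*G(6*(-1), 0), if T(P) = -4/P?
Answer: -60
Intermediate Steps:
G(a, y) = 1 + a + y
(-6*T(2))*G(6*(-1), 0) = (-(-24)/2)*(1 + 6*(-1) + 0) = (-(-24)/2)*(1 - 6 + 0) = -6*(-2)*(-5) = 12*(-5) = -60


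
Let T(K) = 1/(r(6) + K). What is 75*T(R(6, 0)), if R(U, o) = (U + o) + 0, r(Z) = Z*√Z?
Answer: -5/2 + 5*√6/2 ≈ 3.6237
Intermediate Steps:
r(Z) = Z^(3/2)
R(U, o) = U + o
T(K) = 1/(K + 6*√6) (T(K) = 1/(6^(3/2) + K) = 1/(6*√6 + K) = 1/(K + 6*√6))
75*T(R(6, 0)) = 75/((6 + 0) + 6*√6) = 75/(6 + 6*√6)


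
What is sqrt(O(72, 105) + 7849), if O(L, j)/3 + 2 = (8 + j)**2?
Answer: 5*sqrt(1846) ≈ 214.83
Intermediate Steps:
O(L, j) = -6 + 3*(8 + j)**2
sqrt(O(72, 105) + 7849) = sqrt((-6 + 3*(8 + 105)**2) + 7849) = sqrt((-6 + 3*113**2) + 7849) = sqrt((-6 + 3*12769) + 7849) = sqrt((-6 + 38307) + 7849) = sqrt(38301 + 7849) = sqrt(46150) = 5*sqrt(1846)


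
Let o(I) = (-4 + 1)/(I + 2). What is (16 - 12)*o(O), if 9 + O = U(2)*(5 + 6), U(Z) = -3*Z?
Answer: 12/73 ≈ 0.16438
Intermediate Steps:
O = -75 (O = -9 + (-3*2)*(5 + 6) = -9 - 6*11 = -9 - 66 = -75)
o(I) = -3/(2 + I)
(16 - 12)*o(O) = (16 - 12)*(-3/(2 - 75)) = 4*(-3/(-73)) = 4*(-3*(-1/73)) = 4*(3/73) = 12/73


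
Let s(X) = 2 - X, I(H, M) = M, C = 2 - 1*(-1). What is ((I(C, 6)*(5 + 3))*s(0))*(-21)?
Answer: -2016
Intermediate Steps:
C = 3 (C = 2 + 1 = 3)
((I(C, 6)*(5 + 3))*s(0))*(-21) = ((6*(5 + 3))*(2 - 1*0))*(-21) = ((6*8)*(2 + 0))*(-21) = (48*2)*(-21) = 96*(-21) = -2016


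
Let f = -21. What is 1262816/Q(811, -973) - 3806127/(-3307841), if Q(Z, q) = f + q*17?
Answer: -2057078732441/27392231321 ≈ -75.097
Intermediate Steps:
Q(Z, q) = -21 + 17*q (Q(Z, q) = -21 + q*17 = -21 + 17*q)
1262816/Q(811, -973) - 3806127/(-3307841) = 1262816/(-21 + 17*(-973)) - 3806127/(-3307841) = 1262816/(-21 - 16541) - 3806127*(-1/3307841) = 1262816/(-16562) + 3806127/3307841 = 1262816*(-1/16562) + 3806127/3307841 = -631408/8281 + 3806127/3307841 = -2057078732441/27392231321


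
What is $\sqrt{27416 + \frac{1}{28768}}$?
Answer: $\frac{3 \sqrt{157565430358}}{7192} \approx 165.58$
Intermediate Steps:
$\sqrt{27416 + \frac{1}{28768}} = \sqrt{\frac{788703489}{28768}} = \frac{3 \sqrt{157565430358}}{7192}$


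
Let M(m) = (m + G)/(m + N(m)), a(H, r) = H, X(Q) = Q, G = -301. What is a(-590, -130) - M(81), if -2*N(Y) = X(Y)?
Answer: -47350/81 ≈ -584.57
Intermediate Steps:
N(Y) = -Y/2
M(m) = 2*(-301 + m)/m (M(m) = (m - 301)/(m - m/2) = (-301 + m)/((m/2)) = (-301 + m)*(2/m) = 2*(-301 + m)/m)
a(-590, -130) - M(81) = -590 - (2 - 602/81) = -590 - 1*(-440/81) = -590 + 440/81 = -47350/81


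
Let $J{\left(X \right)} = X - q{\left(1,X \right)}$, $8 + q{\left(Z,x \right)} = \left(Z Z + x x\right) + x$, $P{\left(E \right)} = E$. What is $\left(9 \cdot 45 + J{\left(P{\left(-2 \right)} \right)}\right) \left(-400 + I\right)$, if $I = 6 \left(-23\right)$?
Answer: $-219504$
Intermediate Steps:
$q{\left(Z,x \right)} = -8 + x + Z^{2} + x^{2}$ ($q{\left(Z,x \right)} = -8 + \left(\left(Z Z + x x\right) + x\right) = -8 + \left(\left(Z^{2} + x^{2}\right) + x\right) = -8 + \left(x + Z^{2} + x^{2}\right) = -8 + x + Z^{2} + x^{2}$)
$J{\left(X \right)} = 7 - X^{2}$ ($J{\left(X \right)} = X - \left(-8 + X + 1^{2} + X^{2}\right) = X - \left(-8 + X + 1 + X^{2}\right) = X - \left(-7 + X + X^{2}\right) = 7 - X^{2}$)
$I = -138$
$\left(9 \cdot 45 + J{\left(P{\left(-2 \right)} \right)}\right) \left(-400 + I\right) = \left(9 \cdot 45 + \left(7 - \left(-2\right)^{2}\right)\right) \left(-400 - 138\right) = \left(405 + \left(7 - 4\right)\right) \left(-538\right) = \left(405 + 3\right) \left(-538\right) = 408 \left(-538\right) = -219504$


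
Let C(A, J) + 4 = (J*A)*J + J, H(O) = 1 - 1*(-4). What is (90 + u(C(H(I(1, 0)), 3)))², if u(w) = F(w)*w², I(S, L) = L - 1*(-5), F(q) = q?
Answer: 7271655076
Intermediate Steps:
I(S, L) = 5 + L (I(S, L) = L + 5 = 5 + L)
H(O) = 5 (H(O) = 1 + 4 = 5)
C(A, J) = -4 + J + A*J² (C(A, J) = -4 + ((J*A)*J + J) = -4 + ((A*J)*J + J) = -4 + (A*J² + J) = -4 + (J + A*J²) = -4 + J + A*J²)
u(w) = w³ (u(w) = w*w² = w³)
(90 + u(C(H(I(1, 0)), 3)))² = (90 + (-4 + 3 + 5*3²)³)² = (90 + (-4 + 3 + 5*9)³)² = (90 + (-4 + 3 + 45)³)² = (90 + 44³)² = (90 + 85184)² = 85274² = 7271655076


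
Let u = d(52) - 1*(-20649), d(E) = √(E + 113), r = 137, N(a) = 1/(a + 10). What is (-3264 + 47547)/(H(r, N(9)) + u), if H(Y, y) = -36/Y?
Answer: 5720716315389/2667513994748 - 277049209*√165/2667513994748 ≈ 2.1433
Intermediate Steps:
N(a) = 1/(10 + a)
d(E) = √(113 + E)
u = 20649 + √165 (u = √(113 + 52) - 1*(-20649) = √165 + 20649 = 20649 + √165 ≈ 20662.)
(-3264 + 47547)/(H(r, N(9)) + u) = (-3264 + 47547)/(-36/137 + (20649 + √165)) = 44283/(-36*1/137 + (20649 + √165)) = 44283/(-36/137 + (20649 + √165)) = 44283/(2828877/137 + √165)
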